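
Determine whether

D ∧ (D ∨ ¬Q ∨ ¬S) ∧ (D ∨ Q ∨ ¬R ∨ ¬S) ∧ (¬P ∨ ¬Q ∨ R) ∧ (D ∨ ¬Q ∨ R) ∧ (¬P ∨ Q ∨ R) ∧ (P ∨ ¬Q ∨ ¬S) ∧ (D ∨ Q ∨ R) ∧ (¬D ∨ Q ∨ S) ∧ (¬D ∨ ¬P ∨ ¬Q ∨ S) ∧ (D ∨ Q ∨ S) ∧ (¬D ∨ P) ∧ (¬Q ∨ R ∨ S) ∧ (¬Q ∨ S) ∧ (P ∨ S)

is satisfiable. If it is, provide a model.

P = True; D = True; Q = False; R = True; S = True

Unit clause (D) forces D = True.
In (¬D ∨ P) only P is left, so P = True.
Set Q = False.
  then (¬P ∨ Q ∨ R) forces R = True.
  then (¬D ∨ Q ∨ S) forces S = True.
All clauses satisfied.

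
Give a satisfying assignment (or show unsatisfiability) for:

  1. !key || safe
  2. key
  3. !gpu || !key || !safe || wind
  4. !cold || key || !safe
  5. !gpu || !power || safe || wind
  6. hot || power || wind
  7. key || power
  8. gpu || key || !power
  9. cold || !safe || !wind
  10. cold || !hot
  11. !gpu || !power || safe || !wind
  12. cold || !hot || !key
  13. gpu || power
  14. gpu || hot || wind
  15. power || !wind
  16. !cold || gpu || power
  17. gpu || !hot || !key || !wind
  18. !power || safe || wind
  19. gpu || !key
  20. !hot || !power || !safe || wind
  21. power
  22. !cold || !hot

power = True, safe = True, gpu = True, hot = False, key = True, wind = True, cold = True

Unit clause (key) forces key = True.
In (gpu || !key) only gpu is left, so gpu = True.
Unit clause (power) forces power = True.
In (!key || safe) only safe is left, so safe = True.
In (!gpu || !key || !safe || wind) only wind is left, so wind = True.
In (cold || !safe || !wind) only cold is left, so cold = True.
In (!cold || !hot) only !hot is left, so hot = False.
All clauses satisfied.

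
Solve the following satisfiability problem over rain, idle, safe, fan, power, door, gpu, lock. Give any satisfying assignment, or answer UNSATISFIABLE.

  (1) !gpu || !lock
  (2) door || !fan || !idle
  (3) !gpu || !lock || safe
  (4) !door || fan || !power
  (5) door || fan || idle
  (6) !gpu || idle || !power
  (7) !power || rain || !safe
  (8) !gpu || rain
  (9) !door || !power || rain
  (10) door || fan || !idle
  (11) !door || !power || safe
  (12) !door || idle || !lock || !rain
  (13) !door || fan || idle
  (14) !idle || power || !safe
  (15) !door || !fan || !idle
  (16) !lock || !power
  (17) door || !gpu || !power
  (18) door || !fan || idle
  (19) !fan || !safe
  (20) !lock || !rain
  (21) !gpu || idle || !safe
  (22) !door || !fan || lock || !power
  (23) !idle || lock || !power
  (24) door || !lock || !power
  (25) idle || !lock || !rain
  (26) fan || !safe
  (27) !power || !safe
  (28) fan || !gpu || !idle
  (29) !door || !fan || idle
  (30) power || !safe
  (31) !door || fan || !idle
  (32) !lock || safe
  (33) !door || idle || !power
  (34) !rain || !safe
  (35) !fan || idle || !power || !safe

Case door = True:
  If idle = True:
    (!door || !fan || !idle) forces fan = False.
    clause (!door || fan || !idle) is falsified.
  If idle = False:
    (!door || fan || idle) forces fan = True.
    clause (!door || !fan || idle) is falsified.
  Every sub-case reaches a contradiction.
Case door = False:
  If idle = True:
    (door || !fan || !idle) forces fan = False.
    clause (door || fan || !idle) is falsified.
  If idle = False:
    (door || fan || idle) forces fan = True.
    clause (door || !fan || idle) is falsified.
  Every sub-case reaches a contradiction.
Both cases fail, so the formula is unsatisfiable.

The formula is unsatisfiable.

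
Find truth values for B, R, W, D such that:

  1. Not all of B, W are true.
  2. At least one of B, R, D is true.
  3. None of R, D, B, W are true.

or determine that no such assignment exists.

No satisfying assignment exists.

Case B = True:
  Constraint (3) is violated (B=T) — contradiction.
Case B = False:
  (3) forces R = False.
  (2) with B=F, R=F forces D = True.
  Constraint (3) is violated (D=T) — contradiction.
Both cases fail — unsatisfiable.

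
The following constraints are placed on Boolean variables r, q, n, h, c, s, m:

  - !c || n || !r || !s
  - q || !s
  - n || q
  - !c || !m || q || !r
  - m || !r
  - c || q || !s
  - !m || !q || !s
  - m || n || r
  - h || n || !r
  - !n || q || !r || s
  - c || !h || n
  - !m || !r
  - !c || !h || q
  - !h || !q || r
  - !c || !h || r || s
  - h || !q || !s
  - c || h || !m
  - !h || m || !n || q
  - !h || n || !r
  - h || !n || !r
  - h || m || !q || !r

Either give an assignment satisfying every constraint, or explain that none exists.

r=F, q=T, n=T, h=F, c=T, s=F, m=T

Try r = True:
  (m || !r) forces m = True.
  clause (!m || !r) is falsified — backtrack.
So r = False.
Set q = True.
  then (!h || !q || r) forces h = False.
  then (h || !q || !s) forces s = False.
Set n = True.
Set c = True.
Set m = True.
All clauses satisfied.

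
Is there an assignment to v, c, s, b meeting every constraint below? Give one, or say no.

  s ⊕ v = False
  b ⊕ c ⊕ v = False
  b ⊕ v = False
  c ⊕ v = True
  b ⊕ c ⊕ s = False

v = True, c = False, s = True, b = True

s ⊕ v = T ⊕ T = False ✓
b ⊕ c ⊕ v = T ⊕ F ⊕ T = False ✓
b ⊕ v = T ⊕ T = False ✓
c ⊕ v = F ⊕ T = True ✓
b ⊕ c ⊕ s = T ⊕ F ⊕ T = False ✓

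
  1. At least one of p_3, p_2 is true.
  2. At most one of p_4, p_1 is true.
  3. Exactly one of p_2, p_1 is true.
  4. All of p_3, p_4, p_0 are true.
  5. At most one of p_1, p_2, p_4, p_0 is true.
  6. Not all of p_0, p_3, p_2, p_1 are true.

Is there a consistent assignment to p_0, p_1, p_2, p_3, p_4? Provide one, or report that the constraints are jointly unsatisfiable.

Case p_0 = True:
  (4) forces p_3 = True.
  (4) forces p_4 = True.
  Constraint (5) is violated (p_4=T, p_0=T) — contradiction.
Case p_0 = False:
  Constraint (4) is violated (p_0=F) — contradiction.
Both cases fail — unsatisfiable.

Unsatisfiable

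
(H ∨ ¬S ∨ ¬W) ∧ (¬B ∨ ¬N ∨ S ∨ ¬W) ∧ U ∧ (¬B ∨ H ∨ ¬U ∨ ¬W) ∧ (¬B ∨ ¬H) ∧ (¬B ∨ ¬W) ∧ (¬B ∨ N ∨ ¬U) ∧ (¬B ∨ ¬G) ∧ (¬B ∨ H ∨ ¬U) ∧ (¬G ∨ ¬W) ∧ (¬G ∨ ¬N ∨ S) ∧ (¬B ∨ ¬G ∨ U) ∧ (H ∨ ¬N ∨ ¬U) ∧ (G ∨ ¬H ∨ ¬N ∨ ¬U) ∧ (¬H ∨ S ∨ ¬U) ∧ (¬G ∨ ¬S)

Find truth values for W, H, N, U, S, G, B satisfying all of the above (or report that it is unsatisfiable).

Unit clause (U) forces U = True.
Set W = False.
Set H = True.
  then (¬B ∨ ¬H) forces B = False.
  then (¬H ∨ S ∨ ¬U) forces S = True.
  then (¬G ∨ ¬S) forces G = False.
  then (G ∨ ¬H ∨ ¬N ∨ ¬U) forces N = False.
All clauses satisfied.

W = False, H = True, N = False, U = True, S = True, G = False, B = False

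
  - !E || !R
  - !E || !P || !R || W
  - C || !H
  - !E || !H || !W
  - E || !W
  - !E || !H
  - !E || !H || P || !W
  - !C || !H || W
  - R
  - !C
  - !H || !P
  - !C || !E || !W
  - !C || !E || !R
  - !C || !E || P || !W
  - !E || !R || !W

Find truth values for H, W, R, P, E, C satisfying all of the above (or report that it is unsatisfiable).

Unit clause (R) forces R = True.
Unit clause (!C) forces C = False.
In (!E || !R) only !E is left, so E = False.
In (C || !H) only !H is left, so H = False.
In (E || !W) only !W is left, so W = False.
Set P = False.
All clauses satisfied.

H = False; W = False; R = True; P = False; E = False; C = False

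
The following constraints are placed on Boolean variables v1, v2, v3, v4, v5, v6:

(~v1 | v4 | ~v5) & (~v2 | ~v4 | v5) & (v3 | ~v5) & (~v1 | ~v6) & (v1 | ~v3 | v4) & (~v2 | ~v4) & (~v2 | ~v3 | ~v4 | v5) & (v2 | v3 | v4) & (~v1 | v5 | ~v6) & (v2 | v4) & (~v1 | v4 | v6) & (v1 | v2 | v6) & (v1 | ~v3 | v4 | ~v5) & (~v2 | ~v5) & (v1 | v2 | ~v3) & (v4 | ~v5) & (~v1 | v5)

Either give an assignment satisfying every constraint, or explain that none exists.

Set v1 = False.
Set v2 = False.
  then (v2 | v4) forces v4 = True.
  then (v1 | v2 | v6) forces v6 = True.
  then (v1 | v2 | ~v3) forces v3 = False.
  then (v3 | ~v5) forces v5 = False.
All clauses satisfied.

v1 = False; v2 = False; v3 = False; v4 = True; v5 = False; v6 = True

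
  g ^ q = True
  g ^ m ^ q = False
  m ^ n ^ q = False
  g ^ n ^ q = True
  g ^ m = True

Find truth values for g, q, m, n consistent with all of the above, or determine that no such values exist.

g: False, q: True, m: True, n: False

g ^ q = F ^ T = True ✓
g ^ m ^ q = F ^ T ^ T = False ✓
m ^ n ^ q = T ^ F ^ T = False ✓
g ^ n ^ q = F ^ F ^ T = True ✓
g ^ m = F ^ T = True ✓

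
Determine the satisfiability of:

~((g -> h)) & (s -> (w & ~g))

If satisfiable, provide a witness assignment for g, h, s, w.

g = True, h = False, s = False, w = True

  ~((g -> h)) = True
    g -> h = False
  s -> (w & ~g) = True
    w & ~g = False
      ~g = False
Both conjuncts True, so the formula holds.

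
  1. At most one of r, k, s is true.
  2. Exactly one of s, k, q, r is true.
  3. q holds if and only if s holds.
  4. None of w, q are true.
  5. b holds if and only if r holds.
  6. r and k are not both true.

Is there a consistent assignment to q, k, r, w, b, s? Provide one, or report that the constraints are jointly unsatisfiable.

q=F, k=T, r=F, w=F, b=F, s=F

  (1) {r, k, s}: 1 true — at most one ✓
  (2) {s, k, q, r}: 1 true — exactly one ✓
  (3) q=F, s=F — same ✓
  (4) {w, q}: 0 true — none ✓
  (5) b=F, r=F — same ✓
  (6) r=F, k=T — not both ✓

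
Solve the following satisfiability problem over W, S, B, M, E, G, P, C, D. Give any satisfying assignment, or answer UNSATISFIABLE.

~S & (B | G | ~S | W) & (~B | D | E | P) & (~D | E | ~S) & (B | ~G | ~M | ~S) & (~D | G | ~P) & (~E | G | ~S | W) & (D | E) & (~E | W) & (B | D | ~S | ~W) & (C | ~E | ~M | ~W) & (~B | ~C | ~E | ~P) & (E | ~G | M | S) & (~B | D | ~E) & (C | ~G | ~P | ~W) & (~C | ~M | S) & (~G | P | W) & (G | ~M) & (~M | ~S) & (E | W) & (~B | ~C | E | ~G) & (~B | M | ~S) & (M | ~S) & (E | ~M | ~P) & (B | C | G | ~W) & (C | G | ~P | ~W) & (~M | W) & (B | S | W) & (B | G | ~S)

W = True; S = False; B = False; M = False; E = True; G = True; P = False; C = False; D = False

Unit clause (~S) forces S = False.
Try W = False:
  (~E | W) forces E = False.
  clause (E | W) is falsified — backtrack.
So W = True.
Set B = False.
Set M = False.
Set E = True.
Set G = True.
Set P = False.
Set C = False.
Set D = False.
All clauses satisfied.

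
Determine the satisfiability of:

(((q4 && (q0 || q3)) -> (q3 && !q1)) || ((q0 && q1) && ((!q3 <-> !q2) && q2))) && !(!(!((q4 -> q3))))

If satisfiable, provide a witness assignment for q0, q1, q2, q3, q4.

q0 = False; q1 = False; q2 = True; q3 = False; q4 = True

  ((q4 && (q0 || q3)) -> (q3 && !q1)) || ((q0 && q1) && ((!q3 <-> !q2) && q2)) = True
    (q4 && (q0 || q3)) -> (q3 && !q1) = True
      q4 && (q0 || q3) = False
        q0 || q3 = False
      q3 && !q1 = False
        !q1 = True
    (q0 && q1) && ((!q3 <-> !q2) && q2) = False
      q0 && q1 = False
      (!q3 <-> !q2) && q2 = False
        !q3 <-> !q2 = False
          !q3 = True
          !q2 = False
  !(!(!((q4 -> q3)))) = True
    !(!((q4 -> q3))) = False
      !((q4 -> q3)) = True
        q4 -> q3 = False
Both conjuncts True, so the formula holds.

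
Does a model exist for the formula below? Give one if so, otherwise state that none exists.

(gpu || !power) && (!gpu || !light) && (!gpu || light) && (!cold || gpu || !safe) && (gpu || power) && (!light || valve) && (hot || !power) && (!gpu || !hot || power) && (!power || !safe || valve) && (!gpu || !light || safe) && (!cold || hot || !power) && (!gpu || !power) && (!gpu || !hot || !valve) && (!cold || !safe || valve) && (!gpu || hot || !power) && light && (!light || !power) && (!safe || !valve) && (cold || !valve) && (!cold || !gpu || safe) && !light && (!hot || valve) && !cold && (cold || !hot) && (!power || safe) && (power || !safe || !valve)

Unsatisfiable

Case light = True:
  Clause (!light) is falsified — contradiction.
Case light = False:
  Clause (light) is falsified — contradiction.
Both cases fail, so the formula is unsatisfiable.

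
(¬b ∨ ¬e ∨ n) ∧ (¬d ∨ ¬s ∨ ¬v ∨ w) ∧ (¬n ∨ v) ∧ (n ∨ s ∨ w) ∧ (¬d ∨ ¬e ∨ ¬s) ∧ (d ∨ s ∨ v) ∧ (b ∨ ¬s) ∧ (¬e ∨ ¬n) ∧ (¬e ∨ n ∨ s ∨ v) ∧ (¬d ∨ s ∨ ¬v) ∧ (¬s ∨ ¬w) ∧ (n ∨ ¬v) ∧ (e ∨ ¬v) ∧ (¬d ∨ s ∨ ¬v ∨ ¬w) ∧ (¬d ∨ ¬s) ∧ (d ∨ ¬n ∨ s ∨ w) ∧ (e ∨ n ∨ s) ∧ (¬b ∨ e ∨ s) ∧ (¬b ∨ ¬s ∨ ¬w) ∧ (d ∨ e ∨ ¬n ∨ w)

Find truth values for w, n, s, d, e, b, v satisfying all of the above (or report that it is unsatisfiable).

Set w = False.
Set n = False.
  then (n ∨ s ∨ w) forces s = True.
  then (b ∨ ¬s) forces b = True.
  then (n ∨ ¬v) forces v = False.
  then (¬d ∨ ¬s) forces d = False.
  then (¬b ∨ ¬e ∨ n) forces e = False.
All clauses satisfied.

w = False; n = False; s = True; d = False; e = False; b = True; v = False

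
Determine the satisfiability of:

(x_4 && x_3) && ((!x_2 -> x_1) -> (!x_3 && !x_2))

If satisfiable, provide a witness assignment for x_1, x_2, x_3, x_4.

x_1 = False, x_2 = False, x_3 = True, x_4 = True

  x_4 && x_3 = True
  (!x_2 -> x_1) -> (!x_3 && !x_2) = True
    !x_2 -> x_1 = False
      !x_2 = True
    !x_3 && !x_2 = False
      !x_3 = False
      !x_2 = True
Both conjuncts True, so the formula holds.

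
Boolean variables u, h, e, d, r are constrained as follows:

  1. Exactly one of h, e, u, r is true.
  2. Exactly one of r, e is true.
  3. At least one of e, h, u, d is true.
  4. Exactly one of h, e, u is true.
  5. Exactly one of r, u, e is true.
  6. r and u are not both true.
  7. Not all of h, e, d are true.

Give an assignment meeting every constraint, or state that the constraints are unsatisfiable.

u: False, h: False, e: True, d: True, r: False

  (1) {h, e, u, r}: 1 true — exactly one ✓
  (2) {r, e}: 1 true — exactly one ✓
  (3) {e, h, u, d}: 2 true — at least one ✓
  (4) {h, e, u}: 1 true — exactly one ✓
  (5) {r, u, e}: 1 true — exactly one ✓
  (6) r=F, u=F — not both ✓
  (7) {h, e, d}: 2/3 true — not all ✓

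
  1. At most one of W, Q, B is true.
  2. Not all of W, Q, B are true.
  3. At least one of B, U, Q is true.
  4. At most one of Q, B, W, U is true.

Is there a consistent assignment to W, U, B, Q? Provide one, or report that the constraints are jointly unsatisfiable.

W = False, U = False, B = False, Q = True

  (1) {W, Q, B}: 1 true — at most one ✓
  (2) {W, Q, B}: 1/3 true — not all ✓
  (3) {B, U, Q}: 1 true — at least one ✓
  (4) {Q, B, W, U}: 1 true — at most one ✓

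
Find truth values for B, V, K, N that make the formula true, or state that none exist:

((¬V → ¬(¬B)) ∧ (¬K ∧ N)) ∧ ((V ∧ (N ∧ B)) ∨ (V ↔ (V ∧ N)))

B: True; V: False; K: False; N: True

  (¬V → ¬(¬B)) ∧ (¬K ∧ N) = True
    ¬V → ¬(¬B) = True
      ¬V = True
      ¬(¬B) = True
        ¬B = False
    ¬K ∧ N = True
      ¬K = True
  (V ∧ (N ∧ B)) ∨ (V ↔ (V ∧ N)) = True
    V ∧ (N ∧ B) = False
      N ∧ B = True
    V ↔ (V ∧ N) = True
      V ∧ N = False
Both conjuncts True, so the formula holds.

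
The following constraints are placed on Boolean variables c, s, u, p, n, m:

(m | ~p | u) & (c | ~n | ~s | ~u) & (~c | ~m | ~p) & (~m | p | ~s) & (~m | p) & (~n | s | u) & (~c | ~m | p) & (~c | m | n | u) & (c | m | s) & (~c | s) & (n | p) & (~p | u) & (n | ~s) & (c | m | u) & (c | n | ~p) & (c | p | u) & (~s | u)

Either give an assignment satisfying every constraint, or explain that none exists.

Set c = True.
  then (~c | s) forces s = True.
  then (n | ~s) forces n = True.
  then (~s | u) forces u = True.
Set p = True.
  then (~c | ~m | ~p) forces m = False.
All clauses satisfied.

c=T, s=T, u=T, p=T, n=T, m=F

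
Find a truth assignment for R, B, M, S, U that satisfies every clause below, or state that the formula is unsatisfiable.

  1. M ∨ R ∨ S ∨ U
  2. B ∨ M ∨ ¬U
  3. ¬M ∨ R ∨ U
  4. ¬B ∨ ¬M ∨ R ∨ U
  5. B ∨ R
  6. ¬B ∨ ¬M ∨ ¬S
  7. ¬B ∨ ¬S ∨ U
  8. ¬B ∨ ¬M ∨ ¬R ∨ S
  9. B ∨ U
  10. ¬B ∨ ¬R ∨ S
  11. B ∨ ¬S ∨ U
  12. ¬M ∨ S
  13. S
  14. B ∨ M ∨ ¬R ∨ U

R: True; B: False; M: True; S: True; U: True

Unit clause (S) forces S = True.
Set R = True.
Set B = False.
  then (B ∨ U) forces U = True.
  then (B ∨ M ∨ ¬U) forces M = True.
All clauses satisfied.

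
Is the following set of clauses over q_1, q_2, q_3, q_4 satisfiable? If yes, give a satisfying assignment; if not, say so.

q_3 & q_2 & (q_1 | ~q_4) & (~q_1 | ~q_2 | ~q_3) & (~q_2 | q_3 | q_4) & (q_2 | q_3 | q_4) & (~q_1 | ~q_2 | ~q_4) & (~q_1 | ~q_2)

Unit clause (q_3) forces q_3 = True.
Unit clause (q_2) forces q_2 = True.
In (~q_1 | ~q_2 | ~q_3) only ~q_1 is left, so q_1 = False.
In (q_1 | ~q_4) only ~q_4 is left, so q_4 = False.
All clauses satisfied.

q_1=F, q_2=T, q_3=T, q_4=F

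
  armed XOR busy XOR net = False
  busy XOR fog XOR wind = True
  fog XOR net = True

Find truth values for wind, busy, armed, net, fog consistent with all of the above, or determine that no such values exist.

wind = True, busy = False, armed = True, net = True, fog = False

armed XOR busy XOR net = T XOR F XOR T = False ✓
busy XOR fog XOR wind = F XOR F XOR T = True ✓
fog XOR net = F XOR T = True ✓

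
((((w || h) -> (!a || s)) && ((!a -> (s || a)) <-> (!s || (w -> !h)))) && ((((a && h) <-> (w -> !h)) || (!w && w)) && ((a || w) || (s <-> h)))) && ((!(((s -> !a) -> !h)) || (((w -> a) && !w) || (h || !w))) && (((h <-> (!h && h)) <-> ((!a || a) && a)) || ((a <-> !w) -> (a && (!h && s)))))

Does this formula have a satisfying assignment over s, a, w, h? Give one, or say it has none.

Unsatisfiable — no assignment works.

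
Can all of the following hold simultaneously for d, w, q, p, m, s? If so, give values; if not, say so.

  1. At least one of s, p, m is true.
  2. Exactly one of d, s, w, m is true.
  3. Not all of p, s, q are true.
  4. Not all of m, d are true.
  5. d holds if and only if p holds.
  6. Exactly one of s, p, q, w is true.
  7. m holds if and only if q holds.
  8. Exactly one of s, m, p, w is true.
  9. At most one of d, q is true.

d = True, w = False, q = False, p = True, m = False, s = False

  (1) {s, p, m}: 1 true — at least one ✓
  (2) {d, s, w, m}: 1 true — exactly one ✓
  (3) {p, s, q}: 1/3 true — not all ✓
  (4) {m, d}: 1/2 true — not all ✓
  (5) d=T, p=T — same ✓
  (6) {s, p, q, w}: 1 true — exactly one ✓
  (7) m=F, q=F — same ✓
  (8) {s, m, p, w}: 1 true — exactly one ✓
  (9) {d, q}: 1 true — at most one ✓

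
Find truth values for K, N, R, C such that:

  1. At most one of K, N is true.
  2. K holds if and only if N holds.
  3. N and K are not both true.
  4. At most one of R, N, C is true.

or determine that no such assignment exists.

K: False; N: False; R: False; C: True

  (1) {K, N}: 0 true — at most one ✓
  (2) K=F, N=F — same ✓
  (3) N=F, K=F — not both ✓
  (4) {R, N, C}: 1 true — at most one ✓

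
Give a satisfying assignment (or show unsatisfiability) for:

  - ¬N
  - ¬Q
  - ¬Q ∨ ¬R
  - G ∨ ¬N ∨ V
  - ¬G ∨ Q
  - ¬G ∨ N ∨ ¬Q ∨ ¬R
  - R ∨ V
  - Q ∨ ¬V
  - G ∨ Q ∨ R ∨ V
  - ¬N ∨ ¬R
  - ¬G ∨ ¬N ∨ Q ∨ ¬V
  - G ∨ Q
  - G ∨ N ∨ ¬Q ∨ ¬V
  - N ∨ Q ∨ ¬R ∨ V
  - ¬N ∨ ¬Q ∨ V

Case N = True:
  Clause (¬N) is falsified — contradiction.
Case N = False:
  (¬Q) forces Q = False.
  (¬G ∨ Q) forces G = False.
  Clause (G ∨ Q) is falsified — contradiction.
Both cases fail, so the formula is unsatisfiable.

UNSATISFIABLE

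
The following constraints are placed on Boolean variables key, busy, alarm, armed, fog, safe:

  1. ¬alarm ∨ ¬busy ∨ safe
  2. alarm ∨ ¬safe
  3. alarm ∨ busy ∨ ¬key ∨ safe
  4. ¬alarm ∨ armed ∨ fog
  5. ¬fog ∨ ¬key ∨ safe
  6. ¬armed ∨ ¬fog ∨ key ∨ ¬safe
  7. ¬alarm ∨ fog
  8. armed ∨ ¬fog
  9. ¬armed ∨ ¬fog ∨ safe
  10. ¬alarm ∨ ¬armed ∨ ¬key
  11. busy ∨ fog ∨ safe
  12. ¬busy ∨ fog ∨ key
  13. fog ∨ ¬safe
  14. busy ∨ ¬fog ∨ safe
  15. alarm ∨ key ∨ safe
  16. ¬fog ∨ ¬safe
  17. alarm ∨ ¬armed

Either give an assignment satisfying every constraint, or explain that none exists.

key=T, busy=T, alarm=F, armed=F, fog=F, safe=F

Set key = True.
Set busy = True.
Try alarm = True:
  (¬alarm ∨ ¬busy ∨ safe) forces safe = True.
  (¬alarm ∨ fog) forces fog = True.
  clause (¬fog ∨ ¬safe) is falsified — backtrack.
So alarm = False.
  then (alarm ∨ ¬safe) forces safe = False.
  then (¬fog ∨ ¬key ∨ safe) forces fog = False.
  then (alarm ∨ ¬armed) forces armed = False.
All clauses satisfied.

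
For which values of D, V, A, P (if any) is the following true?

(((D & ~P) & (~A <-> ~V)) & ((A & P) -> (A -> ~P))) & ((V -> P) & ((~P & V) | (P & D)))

No satisfying assignment exists.

Case P = True: the conjunct ~P is False.
Case P = False: the formula simplifies to (D & (~A <-> ~V)) & (~V & V).
  V = True: the conjunct ~V is False.
  V = False: the conjunct V is False.
Both cases fail — unsatisfiable.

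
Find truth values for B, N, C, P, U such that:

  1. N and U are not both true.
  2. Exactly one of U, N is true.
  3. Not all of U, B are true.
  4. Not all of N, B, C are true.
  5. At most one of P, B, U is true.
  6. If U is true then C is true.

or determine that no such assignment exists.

B = True, N = True, C = False, P = False, U = False

  (1) N=T, U=F — not both ✓
  (2) {U, N}: 1 true — exactly one ✓
  (3) {U, B}: 1/2 true — not all ✓
  (4) {N, B, C}: 2/3 true — not all ✓
  (5) {P, B, U}: 1 true — at most one ✓
  (6) U=F ⇒ C: vacuous ✓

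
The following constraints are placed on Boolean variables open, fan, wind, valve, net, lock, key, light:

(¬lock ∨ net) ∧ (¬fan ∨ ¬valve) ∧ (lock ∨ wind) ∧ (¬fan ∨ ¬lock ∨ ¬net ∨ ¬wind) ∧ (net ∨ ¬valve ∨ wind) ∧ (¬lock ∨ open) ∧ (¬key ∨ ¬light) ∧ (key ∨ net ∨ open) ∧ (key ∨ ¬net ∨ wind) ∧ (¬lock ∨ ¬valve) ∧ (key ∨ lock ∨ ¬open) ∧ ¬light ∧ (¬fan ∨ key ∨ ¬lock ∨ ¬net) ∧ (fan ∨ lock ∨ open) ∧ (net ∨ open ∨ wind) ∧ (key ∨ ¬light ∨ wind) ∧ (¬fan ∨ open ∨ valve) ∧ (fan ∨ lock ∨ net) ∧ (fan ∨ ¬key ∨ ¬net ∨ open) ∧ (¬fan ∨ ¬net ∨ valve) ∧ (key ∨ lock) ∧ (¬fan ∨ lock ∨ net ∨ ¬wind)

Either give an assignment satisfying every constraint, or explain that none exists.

Unit clause (¬light) forces light = False.
Set open = True.
Try fan = True:
  (¬fan ∨ ¬valve) forces valve = False.
  (¬fan ∨ ¬net ∨ valve) forces net = False.
  (¬lock ∨ net) forces lock = False.
  (lock ∨ wind) forces wind = True.
  clause (¬fan ∨ lock ∨ net ∨ ¬wind) is falsified — backtrack.
So fan = False.
Set wind = True.
Set valve = False.
Set net = True.
Set lock = False.
  then (key ∨ lock ∨ ¬open) forces key = True.
All clauses satisfied.

open: True, fan: False, wind: True, valve: False, net: True, lock: False, key: True, light: False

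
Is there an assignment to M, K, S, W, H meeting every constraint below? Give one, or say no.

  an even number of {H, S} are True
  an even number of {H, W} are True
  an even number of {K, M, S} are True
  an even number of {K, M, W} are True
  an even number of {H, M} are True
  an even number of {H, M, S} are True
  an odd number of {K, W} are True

UNSATISFIABLE

Adding constraints 2, 3, 6, 7 mod 2: every variable appears an even number of times on the left, so the left side is 0.
But the right sides sum to 1 (mod 2). 0 ≠ 1 — the system is inconsistent.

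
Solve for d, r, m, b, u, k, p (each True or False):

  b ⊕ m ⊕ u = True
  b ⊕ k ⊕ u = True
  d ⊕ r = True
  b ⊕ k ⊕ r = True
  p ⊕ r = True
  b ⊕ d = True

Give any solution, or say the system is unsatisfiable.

d: False, r: True, m: True, b: True, u: True, k: True, p: False

b ⊕ m ⊕ u = T ⊕ T ⊕ T = True ✓
b ⊕ k ⊕ u = T ⊕ T ⊕ T = True ✓
d ⊕ r = F ⊕ T = True ✓
b ⊕ k ⊕ r = T ⊕ T ⊕ T = True ✓
p ⊕ r = F ⊕ T = True ✓
b ⊕ d = T ⊕ F = True ✓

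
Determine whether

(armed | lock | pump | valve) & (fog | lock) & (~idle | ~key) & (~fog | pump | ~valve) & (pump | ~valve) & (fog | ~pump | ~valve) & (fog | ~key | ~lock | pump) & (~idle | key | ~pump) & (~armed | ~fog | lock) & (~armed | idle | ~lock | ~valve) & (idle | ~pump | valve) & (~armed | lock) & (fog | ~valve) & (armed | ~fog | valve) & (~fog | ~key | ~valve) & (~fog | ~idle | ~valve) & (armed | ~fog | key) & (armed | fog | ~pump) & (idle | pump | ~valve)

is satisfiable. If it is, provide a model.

Set armed = True.
  then (~armed | lock) forces lock = True.
Try valve = True:
  (pump | ~valve) forces pump = True.
  (fog | ~pump | ~valve) forces fog = True.
  (~armed | idle | ~lock | ~valve) forces idle = True.
  clause (~fog | ~idle | ~valve) is falsified — backtrack.
So valve = False.
Set fog = False.
Set pump = False.
  then (fog | ~key | ~lock | pump) forces key = False.
Set idle = True.
All clauses satisfied.

armed = True, valve = False, fog = False, lock = True, pump = False, idle = True, key = False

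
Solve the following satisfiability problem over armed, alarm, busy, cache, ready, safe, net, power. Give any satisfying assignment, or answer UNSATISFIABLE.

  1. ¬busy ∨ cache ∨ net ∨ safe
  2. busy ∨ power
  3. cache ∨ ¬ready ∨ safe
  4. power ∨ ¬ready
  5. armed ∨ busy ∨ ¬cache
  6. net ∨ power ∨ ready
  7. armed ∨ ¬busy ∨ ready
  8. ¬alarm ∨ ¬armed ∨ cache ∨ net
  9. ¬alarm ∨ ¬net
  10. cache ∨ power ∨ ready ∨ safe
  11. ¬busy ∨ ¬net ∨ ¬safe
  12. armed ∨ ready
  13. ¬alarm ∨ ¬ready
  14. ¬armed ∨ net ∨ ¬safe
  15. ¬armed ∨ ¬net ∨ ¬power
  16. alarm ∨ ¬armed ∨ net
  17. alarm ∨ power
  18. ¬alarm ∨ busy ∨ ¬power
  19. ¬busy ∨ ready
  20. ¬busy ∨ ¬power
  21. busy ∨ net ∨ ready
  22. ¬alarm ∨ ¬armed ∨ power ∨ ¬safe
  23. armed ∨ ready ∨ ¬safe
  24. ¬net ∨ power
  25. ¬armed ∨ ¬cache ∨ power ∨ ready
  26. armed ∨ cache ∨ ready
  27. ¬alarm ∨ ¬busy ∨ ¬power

Set armed = False.
  then (armed ∨ ready) forces ready = True.
  then (¬alarm ∨ ¬ready) forces alarm = False.
  then (alarm ∨ power) forces power = True.
  then (¬busy ∨ ¬power) forces busy = False.
  then (armed ∨ busy ∨ ¬cache) forces cache = False.
  then (cache ∨ ¬ready ∨ safe) forces safe = True.
Set net = False.
All clauses satisfied.

armed: False, alarm: False, busy: False, cache: False, ready: True, safe: True, net: False, power: True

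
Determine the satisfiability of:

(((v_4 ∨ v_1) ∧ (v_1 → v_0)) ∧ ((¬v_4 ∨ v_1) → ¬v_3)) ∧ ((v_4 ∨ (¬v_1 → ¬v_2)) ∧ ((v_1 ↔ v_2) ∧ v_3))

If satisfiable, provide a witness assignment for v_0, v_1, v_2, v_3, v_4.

v_0 = False, v_1 = False, v_2 = False, v_3 = True, v_4 = True

  ((v_4 ∨ v_1) ∧ (v_1 → v_0)) ∧ ((¬v_4 ∨ v_1) → ¬v_3) = True
    (v_4 ∨ v_1) ∧ (v_1 → v_0) = True
      v_4 ∨ v_1 = True
      v_1 → v_0 = True
    (¬v_4 ∨ v_1) → ¬v_3 = True
      ¬v_4 ∨ v_1 = False
        ¬v_4 = False
      ¬v_3 = False
  (v_4 ∨ (¬v_1 → ¬v_2)) ∧ ((v_1 ↔ v_2) ∧ v_3) = True
    v_4 ∨ (¬v_1 → ¬v_2) = True
      ¬v_1 → ¬v_2 = True
        ¬v_1 = True
        ¬v_2 = True
    (v_1 ↔ v_2) ∧ v_3 = True
      v_1 ↔ v_2 = True
Both conjuncts True, so the formula holds.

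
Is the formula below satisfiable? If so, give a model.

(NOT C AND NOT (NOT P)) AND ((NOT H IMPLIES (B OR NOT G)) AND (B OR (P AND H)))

G: True; H: True; C: False; P: True; B: True

  NOT C AND NOT (NOT P) = True
    NOT C = True
    NOT (NOT P) = True
      NOT P = False
  (NOT H IMPLIES (B OR NOT G)) AND (B OR (P AND H)) = True
    NOT H IMPLIES (B OR NOT G) = True
      NOT H = False
      B OR NOT G = True
        NOT G = False
    B OR (P AND H) = True
      P AND H = True
Both conjuncts True, so the formula holds.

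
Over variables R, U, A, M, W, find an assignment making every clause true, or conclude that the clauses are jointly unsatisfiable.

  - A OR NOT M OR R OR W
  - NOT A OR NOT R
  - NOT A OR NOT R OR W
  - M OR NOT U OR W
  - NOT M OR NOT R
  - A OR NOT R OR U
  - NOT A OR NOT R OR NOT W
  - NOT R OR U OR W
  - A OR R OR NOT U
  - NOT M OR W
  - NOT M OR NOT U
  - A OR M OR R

Set R = False.
Set U = False.
Set A = False.
  then (A OR M OR R) forces M = True.
  then (A OR NOT M OR R OR W) forces W = True.
All clauses satisfied.

R: False, U: False, A: False, M: True, W: True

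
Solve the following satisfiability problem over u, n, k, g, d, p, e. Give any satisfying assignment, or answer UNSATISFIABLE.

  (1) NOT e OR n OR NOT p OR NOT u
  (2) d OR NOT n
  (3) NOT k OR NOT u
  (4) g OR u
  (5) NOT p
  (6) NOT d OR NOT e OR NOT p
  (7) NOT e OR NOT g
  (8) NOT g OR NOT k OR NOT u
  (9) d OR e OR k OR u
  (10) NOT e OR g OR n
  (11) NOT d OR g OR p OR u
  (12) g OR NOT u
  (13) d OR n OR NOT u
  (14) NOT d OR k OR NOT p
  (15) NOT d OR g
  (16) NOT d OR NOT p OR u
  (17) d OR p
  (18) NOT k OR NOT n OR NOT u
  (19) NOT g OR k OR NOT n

u: False, n: True, k: True, g: True, d: True, p: False, e: False

Unit clause (NOT p) forces p = False.
In (d OR p) only d is left, so d = True.
In (NOT d OR g) only g is left, so g = True.
In (NOT e OR NOT g) only NOT e is left, so e = False.
Set u = False.
Set n = True.
  then (NOT g OR k OR NOT n) forces k = True.
All clauses satisfied.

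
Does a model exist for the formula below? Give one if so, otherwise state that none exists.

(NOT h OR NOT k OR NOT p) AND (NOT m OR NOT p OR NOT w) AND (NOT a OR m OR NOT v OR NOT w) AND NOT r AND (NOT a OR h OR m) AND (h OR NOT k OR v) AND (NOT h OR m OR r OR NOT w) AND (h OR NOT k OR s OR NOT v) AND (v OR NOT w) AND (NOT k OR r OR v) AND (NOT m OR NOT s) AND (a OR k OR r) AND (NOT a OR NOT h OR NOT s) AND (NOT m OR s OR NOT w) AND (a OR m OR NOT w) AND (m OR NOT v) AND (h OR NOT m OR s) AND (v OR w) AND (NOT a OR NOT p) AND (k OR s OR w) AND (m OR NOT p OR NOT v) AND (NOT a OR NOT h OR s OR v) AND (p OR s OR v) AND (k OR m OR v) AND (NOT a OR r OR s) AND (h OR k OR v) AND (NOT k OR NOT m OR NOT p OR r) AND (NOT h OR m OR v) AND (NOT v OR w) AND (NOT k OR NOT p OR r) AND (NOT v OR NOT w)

No satisfying assignment exists.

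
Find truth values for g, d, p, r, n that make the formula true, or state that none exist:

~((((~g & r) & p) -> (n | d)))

g = False, d = False, p = True, r = True, n = False

  ~((((~g & r) & p) -> (n | d))) = True
    ((~g & r) & p) -> (n | d) = False
      (~g & r) & p = True
        ~g & r = True
          ~g = True
      n | d = False
The formula evaluates to True.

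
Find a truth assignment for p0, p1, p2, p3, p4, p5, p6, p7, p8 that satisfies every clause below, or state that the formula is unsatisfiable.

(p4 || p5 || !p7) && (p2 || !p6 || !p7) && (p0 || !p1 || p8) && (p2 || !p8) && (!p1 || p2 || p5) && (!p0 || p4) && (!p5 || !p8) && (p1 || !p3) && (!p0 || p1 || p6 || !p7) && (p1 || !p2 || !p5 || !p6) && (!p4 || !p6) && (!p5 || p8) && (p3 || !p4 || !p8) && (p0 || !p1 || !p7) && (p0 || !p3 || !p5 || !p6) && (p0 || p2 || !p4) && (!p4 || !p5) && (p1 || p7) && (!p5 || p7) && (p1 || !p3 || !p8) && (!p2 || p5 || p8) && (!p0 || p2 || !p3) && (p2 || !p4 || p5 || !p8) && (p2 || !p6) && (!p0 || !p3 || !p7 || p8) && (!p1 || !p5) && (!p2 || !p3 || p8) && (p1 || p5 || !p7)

p0: True, p1: True, p2: True, p3: True, p4: True, p5: False, p6: False, p7: True, p8: True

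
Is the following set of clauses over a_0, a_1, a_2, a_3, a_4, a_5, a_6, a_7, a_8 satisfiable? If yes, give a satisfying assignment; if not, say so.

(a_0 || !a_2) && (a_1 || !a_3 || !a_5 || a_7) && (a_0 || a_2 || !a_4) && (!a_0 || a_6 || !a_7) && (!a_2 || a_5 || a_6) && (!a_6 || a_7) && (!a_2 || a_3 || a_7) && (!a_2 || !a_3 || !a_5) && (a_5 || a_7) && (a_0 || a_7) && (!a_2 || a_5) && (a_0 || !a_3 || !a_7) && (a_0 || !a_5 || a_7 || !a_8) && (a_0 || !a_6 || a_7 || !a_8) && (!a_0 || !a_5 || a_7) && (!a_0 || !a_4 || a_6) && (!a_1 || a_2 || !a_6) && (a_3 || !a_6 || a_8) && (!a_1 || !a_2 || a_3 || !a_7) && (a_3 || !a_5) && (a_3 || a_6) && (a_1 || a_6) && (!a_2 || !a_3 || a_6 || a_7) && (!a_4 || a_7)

a_0: True, a_1: False, a_2: False, a_3: True, a_4: False, a_5: True, a_6: True, a_7: True, a_8: True

Set a_0 = True.
Set a_1 = False.
  then (a_1 || a_6) forces a_6 = True.
  then (!a_6 || a_7) forces a_7 = True.
Try a_2 = True:
  (!a_2 || a_5) forces a_5 = True.
  (!a_2 || !a_3 || !a_5) forces a_3 = False.
  clause (a_3 || !a_5) is falsified — backtrack.
So a_2 = False.
Set a_3 = True.
Set a_4 = False.
Set a_5 = True.
Set a_8 = True.
All clauses satisfied.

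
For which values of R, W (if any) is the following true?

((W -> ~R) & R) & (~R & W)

The formula is unsatisfiable.

Case R = True: the conjunct ~R is False.
Case R = False: the conjunct R is False.
Both cases fail — unsatisfiable.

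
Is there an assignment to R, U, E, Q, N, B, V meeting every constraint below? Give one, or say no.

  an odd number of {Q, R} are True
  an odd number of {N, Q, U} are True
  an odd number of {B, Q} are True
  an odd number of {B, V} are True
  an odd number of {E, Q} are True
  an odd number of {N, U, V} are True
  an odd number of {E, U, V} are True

R: False, U: False, E: False, Q: True, N: False, B: False, V: True

{Q, R}: 1 true → odd ✓
{N, Q, U}: 1 true → odd ✓
{B, Q}: 1 true → odd ✓
{B, V}: 1 true → odd ✓
{E, Q}: 1 true → odd ✓
{N, U, V}: 1 true → odd ✓
{E, U, V}: 1 true → odd ✓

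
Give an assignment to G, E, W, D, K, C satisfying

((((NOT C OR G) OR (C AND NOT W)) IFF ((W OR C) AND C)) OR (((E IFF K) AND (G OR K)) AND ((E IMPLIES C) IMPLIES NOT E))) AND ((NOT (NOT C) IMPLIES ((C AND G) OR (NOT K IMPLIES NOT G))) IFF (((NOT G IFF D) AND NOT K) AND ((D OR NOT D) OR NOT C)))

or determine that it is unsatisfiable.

G: True; E: False; W: True; D: False; K: False; C: False

  (((NOT C OR G) OR (C AND NOT W)) IFF ((W OR C) AND C)) OR (((E IFF K) AND (G OR K)) AND ((E IMPLIES C) IMPLIES NOT E)) = True
    ((NOT C OR G) OR (C AND NOT W)) IFF ((W OR C) AND C) = False
      (NOT C OR G) OR (C AND NOT W) = True
        NOT C OR G = True
          NOT C = True
        C AND NOT W = False
          NOT W = False
      (W OR C) AND C = False
        W OR C = True
    ((E IFF K) AND (G OR K)) AND ((E IMPLIES C) IMPLIES NOT E) = True
      (E IFF K) AND (G OR K) = True
        E IFF K = True
        G OR K = True
      (E IMPLIES C) IMPLIES NOT E = True
        E IMPLIES C = True
        NOT E = True
  (NOT (NOT C) IMPLIES ((C AND G) OR (NOT K IMPLIES NOT G))) IFF (((NOT G IFF D) AND NOT K) AND ((D OR NOT D) OR NOT C)) = True
    NOT (NOT C) IMPLIES ((C AND G) OR (NOT K IMPLIES NOT G)) = True
      NOT (NOT C) = False
        NOT C = True
      (C AND G) OR (NOT K IMPLIES NOT G) = False
        C AND G = False
        NOT K IMPLIES NOT G = False
          NOT K = True
          NOT G = False
    ((NOT G IFF D) AND NOT K) AND ((D OR NOT D) OR NOT C) = True
      (NOT G IFF D) AND NOT K = True
        NOT G IFF D = True
          NOT G = False
        NOT K = True
      (D OR NOT D) OR NOT C = True
        D OR NOT D = True
          NOT D = True
        NOT C = True
Both conjuncts True, so the formula holds.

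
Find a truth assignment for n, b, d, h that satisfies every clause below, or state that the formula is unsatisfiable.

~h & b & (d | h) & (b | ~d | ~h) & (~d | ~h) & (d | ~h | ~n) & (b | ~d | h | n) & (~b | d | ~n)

Unit clause (~h) forces h = False.
Unit clause (b) forces b = True.
In (d | h) only d is left, so d = True.
Set n = True.
Check each clause:
  (~h): ~h holds.
  (b): b holds.
  (d | h): d holds.
  (b | ~d | ~h): b holds.
  (~d | ~h): ~h holds.
  (d | ~h | ~n): d holds.
  (b | ~d | h | n): b holds.
  (~b | d | ~n): d holds.
All clauses satisfied.

n: True; b: True; d: True; h: False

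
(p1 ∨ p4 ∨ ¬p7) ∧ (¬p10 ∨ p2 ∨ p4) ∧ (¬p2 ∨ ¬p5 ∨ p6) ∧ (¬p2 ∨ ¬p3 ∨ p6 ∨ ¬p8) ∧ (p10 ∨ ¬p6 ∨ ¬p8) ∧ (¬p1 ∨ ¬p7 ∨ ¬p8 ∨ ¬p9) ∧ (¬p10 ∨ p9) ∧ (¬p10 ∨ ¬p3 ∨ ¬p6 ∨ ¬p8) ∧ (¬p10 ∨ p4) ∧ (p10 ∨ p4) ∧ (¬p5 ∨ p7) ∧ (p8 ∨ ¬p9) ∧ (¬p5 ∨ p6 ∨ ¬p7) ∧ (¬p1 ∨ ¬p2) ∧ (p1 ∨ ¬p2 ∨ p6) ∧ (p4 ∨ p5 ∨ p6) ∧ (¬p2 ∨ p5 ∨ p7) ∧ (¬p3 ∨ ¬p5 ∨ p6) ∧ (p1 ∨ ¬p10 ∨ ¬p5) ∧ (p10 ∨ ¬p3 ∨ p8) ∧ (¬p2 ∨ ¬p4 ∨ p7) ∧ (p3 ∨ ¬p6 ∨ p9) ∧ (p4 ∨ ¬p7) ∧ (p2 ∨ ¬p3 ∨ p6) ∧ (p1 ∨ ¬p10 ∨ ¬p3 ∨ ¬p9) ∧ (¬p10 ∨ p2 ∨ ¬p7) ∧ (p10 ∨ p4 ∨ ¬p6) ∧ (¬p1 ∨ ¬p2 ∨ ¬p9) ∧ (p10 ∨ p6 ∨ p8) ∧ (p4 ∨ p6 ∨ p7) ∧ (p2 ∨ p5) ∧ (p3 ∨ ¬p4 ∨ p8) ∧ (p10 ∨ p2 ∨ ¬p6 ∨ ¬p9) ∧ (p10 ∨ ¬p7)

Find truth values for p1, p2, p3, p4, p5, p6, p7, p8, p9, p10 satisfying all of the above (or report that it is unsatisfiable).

p1 = False, p2 = True, p3 = False, p4 = True, p5 = False, p6 = True, p7 = True, p8 = True, p9 = True, p10 = True

Set p1 = False.
Set p2 = True.
  then (p1 ∨ ¬p2 ∨ p6) forces p6 = True.
Set p3 = False.
  then (p3 ∨ ¬p6 ∨ p9) forces p9 = True.
  then (p8 ∨ ¬p9) forces p8 = True.
  then (p10 ∨ ¬p6 ∨ ¬p8) forces p10 = True.
  then (¬p10 ∨ p4) forces p4 = True.
  then (p1 ∨ ¬p10 ∨ ¬p5) forces p5 = False.
  then (¬p2 ∨ ¬p4 ∨ p7) forces p7 = True.
All clauses satisfied.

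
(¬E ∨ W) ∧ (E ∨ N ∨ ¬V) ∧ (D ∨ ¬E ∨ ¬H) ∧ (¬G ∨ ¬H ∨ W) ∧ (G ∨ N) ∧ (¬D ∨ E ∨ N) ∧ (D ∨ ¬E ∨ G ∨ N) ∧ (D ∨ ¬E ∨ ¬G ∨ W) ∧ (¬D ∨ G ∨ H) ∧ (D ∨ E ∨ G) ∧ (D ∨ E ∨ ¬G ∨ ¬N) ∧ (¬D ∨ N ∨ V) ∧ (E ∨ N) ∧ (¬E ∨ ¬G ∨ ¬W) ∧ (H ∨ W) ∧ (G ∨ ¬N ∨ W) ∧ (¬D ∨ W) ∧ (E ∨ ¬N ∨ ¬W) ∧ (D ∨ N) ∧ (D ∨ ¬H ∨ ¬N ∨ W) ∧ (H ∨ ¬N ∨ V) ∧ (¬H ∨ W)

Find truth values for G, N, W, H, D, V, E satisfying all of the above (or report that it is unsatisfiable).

Set G = False.
  then (G ∨ N) forces N = True.
  then (G ∨ ¬N ∨ W) forces W = True.
  then (E ∨ ¬N ∨ ¬W) forces E = True.
Set H = False.
  then (¬D ∨ G ∨ H) forces D = False.
  then (H ∨ ¬N ∨ V) forces V = True.
All clauses satisfied.

G=F, N=T, W=T, H=F, D=F, V=T, E=T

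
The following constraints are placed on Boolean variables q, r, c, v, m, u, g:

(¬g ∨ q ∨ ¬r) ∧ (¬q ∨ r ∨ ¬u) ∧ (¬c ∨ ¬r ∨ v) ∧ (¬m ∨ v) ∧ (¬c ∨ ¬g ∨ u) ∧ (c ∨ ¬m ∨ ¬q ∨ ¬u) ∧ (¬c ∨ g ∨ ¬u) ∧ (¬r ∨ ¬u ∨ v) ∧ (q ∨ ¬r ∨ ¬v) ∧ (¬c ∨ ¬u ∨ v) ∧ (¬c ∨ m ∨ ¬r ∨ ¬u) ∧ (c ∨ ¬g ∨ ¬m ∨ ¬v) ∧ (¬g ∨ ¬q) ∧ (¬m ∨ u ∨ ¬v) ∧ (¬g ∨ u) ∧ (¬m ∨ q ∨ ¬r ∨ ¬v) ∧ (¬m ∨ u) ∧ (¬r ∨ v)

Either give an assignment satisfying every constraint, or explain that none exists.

Set q = False.
Set r = False.
Set c = False.
Set v = True.
Set m = True.
  then (c ∨ ¬g ∨ ¬m ∨ ¬v) forces g = False.
  then (¬m ∨ u ∨ ¬v) forces u = True.
All clauses satisfied.

q: False, r: False, c: False, v: True, m: True, u: True, g: False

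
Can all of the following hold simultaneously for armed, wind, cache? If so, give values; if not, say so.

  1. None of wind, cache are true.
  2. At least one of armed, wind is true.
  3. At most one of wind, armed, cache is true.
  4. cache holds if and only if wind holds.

armed: True; wind: False; cache: False

  (1) {wind, cache}: 0 true — none ✓
  (2) {armed, wind}: 1 true — at least one ✓
  (3) {wind, armed, cache}: 1 true — at most one ✓
  (4) cache=F, wind=F — same ✓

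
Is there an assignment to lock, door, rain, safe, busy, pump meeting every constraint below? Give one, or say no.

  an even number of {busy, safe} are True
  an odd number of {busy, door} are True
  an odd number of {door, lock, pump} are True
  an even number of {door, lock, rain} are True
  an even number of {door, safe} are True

Adding constraints 1, 2, 5 mod 2: every variable appears an even number of times on the left, so the left side is 0.
But the right sides sum to 1 (mod 2). 0 ≠ 1 — the system is inconsistent.

No satisfying assignment exists.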